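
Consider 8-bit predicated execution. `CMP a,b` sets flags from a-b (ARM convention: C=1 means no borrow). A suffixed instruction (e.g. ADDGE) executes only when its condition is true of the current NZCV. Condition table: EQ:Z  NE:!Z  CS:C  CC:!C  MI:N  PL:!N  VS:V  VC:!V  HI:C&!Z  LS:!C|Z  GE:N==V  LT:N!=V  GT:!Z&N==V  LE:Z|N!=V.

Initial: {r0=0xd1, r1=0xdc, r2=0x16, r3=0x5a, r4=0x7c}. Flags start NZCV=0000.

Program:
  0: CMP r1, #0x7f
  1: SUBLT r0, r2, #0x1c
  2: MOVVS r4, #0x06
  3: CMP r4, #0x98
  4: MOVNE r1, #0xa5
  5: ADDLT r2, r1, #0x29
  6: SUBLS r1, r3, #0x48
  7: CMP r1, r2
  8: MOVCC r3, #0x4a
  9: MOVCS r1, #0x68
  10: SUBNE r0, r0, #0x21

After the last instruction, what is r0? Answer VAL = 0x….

VAL = 0xd9

0: ✓ CMP  NZCV=0011
1: ✓ SUBLT  r0←0xfa
2: ✓ MOVVS  r4←0x06
3: ✓ CMP  NZCV=0000
4: ✓ MOVNE  r1←0xa5
5: · ADDLT
6: ✓ SUBLS  r1←0x12
7: ✓ CMP  NZCV=1000
8: ✓ MOVCC  r3←0x4a
9: · MOVCS
10: ✓ SUBNE  r0←0xd9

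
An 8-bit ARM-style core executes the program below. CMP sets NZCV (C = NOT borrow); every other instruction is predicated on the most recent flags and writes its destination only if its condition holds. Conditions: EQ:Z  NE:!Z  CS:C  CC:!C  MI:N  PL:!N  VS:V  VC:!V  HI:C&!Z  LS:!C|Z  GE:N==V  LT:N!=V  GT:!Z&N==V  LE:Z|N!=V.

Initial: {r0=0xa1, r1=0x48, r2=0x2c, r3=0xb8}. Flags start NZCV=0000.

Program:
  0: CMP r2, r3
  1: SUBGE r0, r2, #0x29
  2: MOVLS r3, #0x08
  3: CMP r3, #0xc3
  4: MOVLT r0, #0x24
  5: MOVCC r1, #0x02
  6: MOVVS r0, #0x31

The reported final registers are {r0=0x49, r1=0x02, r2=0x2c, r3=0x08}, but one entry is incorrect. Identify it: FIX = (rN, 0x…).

0: ✓ CMP  NZCV=0000
1: ✓ SUBGE  r0←0x03
2: ✓ MOVLS  r3←0x08
3: ✓ CMP  NZCV=0000
4: · MOVLT
5: ✓ MOVCC  r1←0x02
6: · MOVVS

FIX = (r0, 0x03)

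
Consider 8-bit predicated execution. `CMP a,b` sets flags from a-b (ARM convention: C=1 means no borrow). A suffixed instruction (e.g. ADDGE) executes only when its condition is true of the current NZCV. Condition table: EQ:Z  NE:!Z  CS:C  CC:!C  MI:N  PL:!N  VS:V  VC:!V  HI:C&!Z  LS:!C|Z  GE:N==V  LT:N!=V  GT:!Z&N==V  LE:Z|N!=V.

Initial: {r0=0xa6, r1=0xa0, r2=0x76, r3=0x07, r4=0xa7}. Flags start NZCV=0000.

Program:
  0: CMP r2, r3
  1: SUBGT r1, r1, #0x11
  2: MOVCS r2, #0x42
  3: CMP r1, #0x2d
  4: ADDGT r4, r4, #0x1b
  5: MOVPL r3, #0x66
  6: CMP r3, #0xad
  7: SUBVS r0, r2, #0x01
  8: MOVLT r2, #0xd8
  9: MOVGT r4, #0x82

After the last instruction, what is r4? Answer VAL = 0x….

[0] flags=0010 → (cmp)
[1] flags=0010 GT?T → r1=0x8f
[2] flags=0010 CS?T → r2=0x42
[3] flags=0011 → (cmp)
[4] flags=0011 GT?F → skip
[5] flags=0011 PL?T → r3=0x66
[6] flags=1001 → (cmp)
[7] flags=1001 VS?T → r0=0x41
[8] flags=1001 LT?F → skip
[9] flags=1001 GT?T → r4=0x82

VAL = 0x82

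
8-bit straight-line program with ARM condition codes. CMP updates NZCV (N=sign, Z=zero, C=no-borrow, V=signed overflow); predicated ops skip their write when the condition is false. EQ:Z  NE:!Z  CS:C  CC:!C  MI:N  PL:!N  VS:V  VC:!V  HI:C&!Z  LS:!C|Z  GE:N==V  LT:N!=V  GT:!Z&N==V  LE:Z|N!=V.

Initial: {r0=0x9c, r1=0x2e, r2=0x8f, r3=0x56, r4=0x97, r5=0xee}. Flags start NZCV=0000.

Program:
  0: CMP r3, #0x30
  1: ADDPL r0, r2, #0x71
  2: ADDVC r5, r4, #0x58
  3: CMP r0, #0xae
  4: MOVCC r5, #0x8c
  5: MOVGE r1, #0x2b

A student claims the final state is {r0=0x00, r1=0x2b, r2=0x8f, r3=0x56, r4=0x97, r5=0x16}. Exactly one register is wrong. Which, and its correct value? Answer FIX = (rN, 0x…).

0: ✓ CMP  NZCV=0010
1: ✓ ADDPL  r0←0x00
2: ✓ ADDVC  r5←0xef
3: ✓ CMP  NZCV=0000
4: ✓ MOVCC  r5←0x8c
5: ✓ MOVGE  r1←0x2b

FIX = (r5, 0x8c)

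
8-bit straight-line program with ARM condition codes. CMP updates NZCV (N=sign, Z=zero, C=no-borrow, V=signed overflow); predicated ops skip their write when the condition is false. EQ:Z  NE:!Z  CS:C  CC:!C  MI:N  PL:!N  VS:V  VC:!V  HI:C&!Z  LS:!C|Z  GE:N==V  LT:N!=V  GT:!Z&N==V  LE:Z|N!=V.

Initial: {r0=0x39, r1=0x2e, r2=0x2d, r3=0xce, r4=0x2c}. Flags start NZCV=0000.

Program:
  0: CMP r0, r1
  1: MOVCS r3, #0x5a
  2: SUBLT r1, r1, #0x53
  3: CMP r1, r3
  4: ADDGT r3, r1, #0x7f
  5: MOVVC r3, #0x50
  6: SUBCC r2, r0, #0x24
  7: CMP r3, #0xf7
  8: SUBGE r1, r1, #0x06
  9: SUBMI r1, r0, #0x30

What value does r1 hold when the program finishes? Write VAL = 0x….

VAL = 0x28

[0] flags=0010 → (cmp)
[1] flags=0010 CS?T → r3=0x5a
[2] flags=0010 LT?F → skip
[3] flags=1000 → (cmp)
[4] flags=1000 GT?F → skip
[5] flags=1000 VC?T → r3=0x50
[6] flags=1000 CC?T → r2=0x15
[7] flags=0000 → (cmp)
[8] flags=0000 GE?T → r1=0x28
[9] flags=0000 MI?F → skip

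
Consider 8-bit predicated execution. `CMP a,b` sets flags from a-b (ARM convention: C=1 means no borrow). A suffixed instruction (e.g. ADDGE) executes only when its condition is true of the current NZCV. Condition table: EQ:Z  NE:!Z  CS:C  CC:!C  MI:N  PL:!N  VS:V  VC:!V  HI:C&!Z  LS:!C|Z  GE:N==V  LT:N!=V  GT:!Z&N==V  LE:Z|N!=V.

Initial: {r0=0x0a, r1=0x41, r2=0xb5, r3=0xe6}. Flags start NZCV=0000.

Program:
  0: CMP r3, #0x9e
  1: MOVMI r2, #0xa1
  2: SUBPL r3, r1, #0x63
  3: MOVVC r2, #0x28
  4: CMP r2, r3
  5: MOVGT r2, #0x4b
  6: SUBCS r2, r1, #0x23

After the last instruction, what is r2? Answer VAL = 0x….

[0] flags=0010 → (cmp)
[1] flags=0010 MI?F → skip
[2] flags=0010 PL?T → r3=0xde
[3] flags=0010 VC?T → r2=0x28
[4] flags=0000 → (cmp)
[5] flags=0000 GT?T → r2=0x4b
[6] flags=0000 CS?F → skip

VAL = 0x4b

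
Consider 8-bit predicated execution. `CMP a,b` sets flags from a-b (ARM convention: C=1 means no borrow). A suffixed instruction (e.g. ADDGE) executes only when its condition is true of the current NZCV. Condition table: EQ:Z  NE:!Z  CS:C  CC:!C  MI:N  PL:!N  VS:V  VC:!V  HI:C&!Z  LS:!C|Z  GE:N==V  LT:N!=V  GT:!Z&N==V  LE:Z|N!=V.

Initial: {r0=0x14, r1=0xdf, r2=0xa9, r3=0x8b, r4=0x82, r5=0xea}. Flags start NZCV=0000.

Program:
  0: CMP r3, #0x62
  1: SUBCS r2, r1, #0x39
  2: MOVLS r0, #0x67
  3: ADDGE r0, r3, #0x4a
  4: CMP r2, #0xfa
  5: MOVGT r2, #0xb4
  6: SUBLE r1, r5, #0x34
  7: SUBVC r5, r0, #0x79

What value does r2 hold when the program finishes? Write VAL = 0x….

[0] flags=0011 → (cmp)
[1] flags=0011 CS?T → r2=0xa6
[2] flags=0011 LS?F → skip
[3] flags=0011 GE?F → skip
[4] flags=1000 → (cmp)
[5] flags=1000 GT?F → skip
[6] flags=1000 LE?T → r1=0xb6
[7] flags=1000 VC?T → r5=0x9b

VAL = 0xa6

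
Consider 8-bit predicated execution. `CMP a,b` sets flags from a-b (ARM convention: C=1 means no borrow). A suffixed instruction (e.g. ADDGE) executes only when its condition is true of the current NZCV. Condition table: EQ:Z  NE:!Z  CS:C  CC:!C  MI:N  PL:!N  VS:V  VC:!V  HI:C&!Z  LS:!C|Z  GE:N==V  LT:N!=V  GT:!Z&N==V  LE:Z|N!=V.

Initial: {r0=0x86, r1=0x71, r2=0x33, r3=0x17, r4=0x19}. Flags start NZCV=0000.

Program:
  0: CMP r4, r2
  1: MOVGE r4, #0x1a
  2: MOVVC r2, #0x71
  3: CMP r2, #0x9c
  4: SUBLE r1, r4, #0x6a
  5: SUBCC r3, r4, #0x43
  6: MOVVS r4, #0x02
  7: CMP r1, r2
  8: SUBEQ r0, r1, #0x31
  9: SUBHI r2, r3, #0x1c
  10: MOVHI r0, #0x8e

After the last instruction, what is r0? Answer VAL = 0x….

VAL = 0x40

[0] flags=1000 → (cmp)
[1] flags=1000 GE?F → skip
[2] flags=1000 VC?T → r2=0x71
[3] flags=1001 → (cmp)
[4] flags=1001 LE?F → skip
[5] flags=1001 CC?T → r3=0xd6
[6] flags=1001 VS?T → r4=0x02
[7] flags=0110 → (cmp)
[8] flags=0110 EQ?T → r0=0x40
[9] flags=0110 HI?F → skip
[10] flags=0110 HI?F → skip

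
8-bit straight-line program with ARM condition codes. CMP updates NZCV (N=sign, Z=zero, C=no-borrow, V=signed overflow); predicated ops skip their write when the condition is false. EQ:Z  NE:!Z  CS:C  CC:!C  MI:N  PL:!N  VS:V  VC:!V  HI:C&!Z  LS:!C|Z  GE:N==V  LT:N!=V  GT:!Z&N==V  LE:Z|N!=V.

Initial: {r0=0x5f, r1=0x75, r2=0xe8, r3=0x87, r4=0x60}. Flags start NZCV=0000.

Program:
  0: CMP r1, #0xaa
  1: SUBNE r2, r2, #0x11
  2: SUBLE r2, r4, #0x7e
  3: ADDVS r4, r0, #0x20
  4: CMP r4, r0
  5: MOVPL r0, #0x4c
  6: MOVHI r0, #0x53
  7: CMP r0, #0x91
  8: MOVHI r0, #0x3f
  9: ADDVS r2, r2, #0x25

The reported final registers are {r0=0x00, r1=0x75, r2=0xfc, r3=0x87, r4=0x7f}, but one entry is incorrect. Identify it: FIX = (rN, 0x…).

FIX = (r0, 0x53)

0: ✓ CMP  NZCV=1001
1: ✓ SUBNE  r2←0xd7
2: · SUBLE
3: ✓ ADDVS  r4←0x7f
4: ✓ CMP  NZCV=0010
5: ✓ MOVPL  r0←0x4c
6: ✓ MOVHI  r0←0x53
7: ✓ CMP  NZCV=1001
8: · MOVHI
9: ✓ ADDVS  r2←0xfc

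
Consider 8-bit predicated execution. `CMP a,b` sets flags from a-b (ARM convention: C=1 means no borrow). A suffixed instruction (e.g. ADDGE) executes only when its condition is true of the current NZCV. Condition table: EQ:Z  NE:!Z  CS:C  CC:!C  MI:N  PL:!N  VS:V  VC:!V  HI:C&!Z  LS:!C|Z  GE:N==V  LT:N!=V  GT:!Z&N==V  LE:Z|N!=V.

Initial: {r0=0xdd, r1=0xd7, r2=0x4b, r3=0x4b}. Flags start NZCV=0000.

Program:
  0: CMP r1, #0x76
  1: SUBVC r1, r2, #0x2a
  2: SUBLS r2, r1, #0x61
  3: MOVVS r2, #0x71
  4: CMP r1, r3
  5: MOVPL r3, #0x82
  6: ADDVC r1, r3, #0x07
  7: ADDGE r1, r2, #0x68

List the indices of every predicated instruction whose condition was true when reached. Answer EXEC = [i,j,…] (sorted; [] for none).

0: ✓ CMP  NZCV=0011
1: · SUBVC
2: · SUBLS
3: ✓ MOVVS  r2←0x71
4: ✓ CMP  NZCV=1010
5: · MOVPL
6: ✓ ADDVC  r1←0x52
7: · ADDGE

EXEC = [3,6]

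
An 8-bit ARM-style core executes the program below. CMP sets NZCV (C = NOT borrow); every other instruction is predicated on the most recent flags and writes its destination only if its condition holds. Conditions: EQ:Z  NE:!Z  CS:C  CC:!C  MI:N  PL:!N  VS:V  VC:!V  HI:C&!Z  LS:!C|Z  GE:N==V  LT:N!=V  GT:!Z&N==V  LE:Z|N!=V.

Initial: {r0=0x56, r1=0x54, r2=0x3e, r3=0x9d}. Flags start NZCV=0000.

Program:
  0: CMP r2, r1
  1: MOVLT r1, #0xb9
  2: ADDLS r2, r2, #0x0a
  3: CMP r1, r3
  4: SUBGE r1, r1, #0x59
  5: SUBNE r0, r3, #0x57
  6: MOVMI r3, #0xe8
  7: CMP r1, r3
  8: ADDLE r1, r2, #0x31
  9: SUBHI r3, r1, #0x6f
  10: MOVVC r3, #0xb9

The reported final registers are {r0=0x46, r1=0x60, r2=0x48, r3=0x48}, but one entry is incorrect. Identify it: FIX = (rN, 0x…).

FIX = (r3, 0x9d)

0: ✓ CMP  NZCV=1000
1: ✓ MOVLT  r1←0xb9
2: ✓ ADDLS  r2←0x48
3: ✓ CMP  NZCV=0010
4: ✓ SUBGE  r1←0x60
5: ✓ SUBNE  r0←0x46
6: · MOVMI
7: ✓ CMP  NZCV=1001
8: · ADDLE
9: · SUBHI
10: · MOVVC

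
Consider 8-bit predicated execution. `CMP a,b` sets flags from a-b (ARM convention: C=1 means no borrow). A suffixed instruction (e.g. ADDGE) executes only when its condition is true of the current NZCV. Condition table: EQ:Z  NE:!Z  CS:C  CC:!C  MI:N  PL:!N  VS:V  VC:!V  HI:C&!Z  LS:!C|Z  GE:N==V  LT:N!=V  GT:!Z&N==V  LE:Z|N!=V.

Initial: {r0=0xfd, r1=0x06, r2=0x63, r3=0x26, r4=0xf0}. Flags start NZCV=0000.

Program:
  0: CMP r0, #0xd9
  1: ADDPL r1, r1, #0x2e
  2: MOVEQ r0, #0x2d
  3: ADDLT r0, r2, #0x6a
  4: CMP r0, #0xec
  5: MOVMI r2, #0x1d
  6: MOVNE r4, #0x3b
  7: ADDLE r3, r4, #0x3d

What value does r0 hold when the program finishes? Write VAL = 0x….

[0] flags=0010 → (cmp)
[1] flags=0010 PL?T → r1=0x34
[2] flags=0010 EQ?F → skip
[3] flags=0010 LT?F → skip
[4] flags=0010 → (cmp)
[5] flags=0010 MI?F → skip
[6] flags=0010 NE?T → r4=0x3b
[7] flags=0010 LE?F → skip

VAL = 0xfd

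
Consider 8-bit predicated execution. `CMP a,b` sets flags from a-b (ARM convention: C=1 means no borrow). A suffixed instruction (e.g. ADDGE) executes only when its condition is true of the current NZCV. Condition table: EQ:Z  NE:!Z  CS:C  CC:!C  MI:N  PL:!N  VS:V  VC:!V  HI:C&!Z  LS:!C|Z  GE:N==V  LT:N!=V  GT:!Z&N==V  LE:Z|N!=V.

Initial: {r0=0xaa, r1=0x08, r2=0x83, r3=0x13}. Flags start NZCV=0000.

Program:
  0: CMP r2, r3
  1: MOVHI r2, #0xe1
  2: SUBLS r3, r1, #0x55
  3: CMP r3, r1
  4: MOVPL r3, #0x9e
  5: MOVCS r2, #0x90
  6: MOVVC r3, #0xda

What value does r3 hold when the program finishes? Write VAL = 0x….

0: ✓ CMP  NZCV=0011
1: ✓ MOVHI  r2←0xe1
2: · SUBLS
3: ✓ CMP  NZCV=0010
4: ✓ MOVPL  r3←0x9e
5: ✓ MOVCS  r2←0x90
6: ✓ MOVVC  r3←0xda

VAL = 0xda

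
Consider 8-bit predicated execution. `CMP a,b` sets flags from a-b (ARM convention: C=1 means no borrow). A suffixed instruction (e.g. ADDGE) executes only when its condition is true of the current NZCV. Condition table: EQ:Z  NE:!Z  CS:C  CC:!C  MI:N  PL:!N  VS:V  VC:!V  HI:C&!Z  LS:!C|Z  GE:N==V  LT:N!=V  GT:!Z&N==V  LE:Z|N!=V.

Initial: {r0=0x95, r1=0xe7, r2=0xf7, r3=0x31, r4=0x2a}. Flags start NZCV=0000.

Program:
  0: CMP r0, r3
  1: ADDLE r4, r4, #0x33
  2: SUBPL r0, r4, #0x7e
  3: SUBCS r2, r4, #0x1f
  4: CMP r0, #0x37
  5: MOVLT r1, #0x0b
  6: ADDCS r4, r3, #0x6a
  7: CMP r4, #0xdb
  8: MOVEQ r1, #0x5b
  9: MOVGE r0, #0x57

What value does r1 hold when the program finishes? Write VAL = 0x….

[0] flags=0011 → (cmp)
[1] flags=0011 LE?T → r4=0x5d
[2] flags=0011 PL?T → r0=0xdf
[3] flags=0011 CS?T → r2=0x3e
[4] flags=1010 → (cmp)
[5] flags=1010 LT?T → r1=0x0b
[6] flags=1010 CS?T → r4=0x9b
[7] flags=1000 → (cmp)
[8] flags=1000 EQ?F → skip
[9] flags=1000 GE?F → skip

VAL = 0x0b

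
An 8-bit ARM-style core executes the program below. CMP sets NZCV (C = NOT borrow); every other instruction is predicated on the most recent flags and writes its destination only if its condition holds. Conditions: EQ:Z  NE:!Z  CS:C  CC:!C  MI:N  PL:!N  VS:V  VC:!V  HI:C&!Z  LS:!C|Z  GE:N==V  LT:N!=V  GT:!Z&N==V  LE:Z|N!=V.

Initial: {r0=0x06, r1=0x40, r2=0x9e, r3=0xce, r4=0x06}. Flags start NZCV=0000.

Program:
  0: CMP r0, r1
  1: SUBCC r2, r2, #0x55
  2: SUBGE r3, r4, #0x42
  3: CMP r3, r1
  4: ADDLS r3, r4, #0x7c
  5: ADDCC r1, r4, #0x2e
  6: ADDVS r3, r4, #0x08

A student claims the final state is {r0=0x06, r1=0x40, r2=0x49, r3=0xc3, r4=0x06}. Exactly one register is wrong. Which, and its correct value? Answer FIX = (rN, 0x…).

[0] flags=1000 → (cmp)
[1] flags=1000 CC?T → r2=0x49
[2] flags=1000 GE?F → skip
[3] flags=1010 → (cmp)
[4] flags=1010 LS?F → skip
[5] flags=1010 CC?F → skip
[6] flags=1010 VS?F → skip

FIX = (r3, 0xce)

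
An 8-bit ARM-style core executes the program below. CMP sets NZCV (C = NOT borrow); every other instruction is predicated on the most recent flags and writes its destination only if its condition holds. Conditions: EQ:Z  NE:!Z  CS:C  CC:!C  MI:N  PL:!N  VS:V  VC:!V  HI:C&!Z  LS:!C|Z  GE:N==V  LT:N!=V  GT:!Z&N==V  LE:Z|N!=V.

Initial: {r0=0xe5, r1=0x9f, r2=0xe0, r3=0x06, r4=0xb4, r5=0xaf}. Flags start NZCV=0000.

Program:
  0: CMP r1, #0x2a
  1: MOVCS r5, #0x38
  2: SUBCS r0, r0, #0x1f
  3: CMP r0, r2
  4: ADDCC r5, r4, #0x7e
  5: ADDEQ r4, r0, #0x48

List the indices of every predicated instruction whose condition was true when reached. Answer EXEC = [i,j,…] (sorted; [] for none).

EXEC = [1,2,4]

[0] flags=0011 → (cmp)
[1] flags=0011 CS?T → r5=0x38
[2] flags=0011 CS?T → r0=0xc6
[3] flags=1000 → (cmp)
[4] flags=1000 CC?T → r5=0x32
[5] flags=1000 EQ?F → skip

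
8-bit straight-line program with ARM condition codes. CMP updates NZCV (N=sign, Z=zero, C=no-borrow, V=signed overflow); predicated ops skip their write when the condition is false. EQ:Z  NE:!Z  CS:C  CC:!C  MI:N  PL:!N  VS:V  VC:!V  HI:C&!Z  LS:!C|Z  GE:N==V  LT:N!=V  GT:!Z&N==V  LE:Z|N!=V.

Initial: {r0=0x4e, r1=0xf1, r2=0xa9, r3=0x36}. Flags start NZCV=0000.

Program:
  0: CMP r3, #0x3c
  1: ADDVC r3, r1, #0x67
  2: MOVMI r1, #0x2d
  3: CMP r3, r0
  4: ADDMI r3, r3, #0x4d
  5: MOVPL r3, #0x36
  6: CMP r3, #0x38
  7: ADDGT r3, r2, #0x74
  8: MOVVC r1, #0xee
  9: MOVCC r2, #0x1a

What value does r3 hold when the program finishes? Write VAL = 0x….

VAL = 0x36

0: ✓ CMP  NZCV=1000
1: ✓ ADDVC  r3←0x58
2: ✓ MOVMI  r1←0x2d
3: ✓ CMP  NZCV=0010
4: · ADDMI
5: ✓ MOVPL  r3←0x36
6: ✓ CMP  NZCV=1000
7: · ADDGT
8: ✓ MOVVC  r1←0xee
9: ✓ MOVCC  r2←0x1a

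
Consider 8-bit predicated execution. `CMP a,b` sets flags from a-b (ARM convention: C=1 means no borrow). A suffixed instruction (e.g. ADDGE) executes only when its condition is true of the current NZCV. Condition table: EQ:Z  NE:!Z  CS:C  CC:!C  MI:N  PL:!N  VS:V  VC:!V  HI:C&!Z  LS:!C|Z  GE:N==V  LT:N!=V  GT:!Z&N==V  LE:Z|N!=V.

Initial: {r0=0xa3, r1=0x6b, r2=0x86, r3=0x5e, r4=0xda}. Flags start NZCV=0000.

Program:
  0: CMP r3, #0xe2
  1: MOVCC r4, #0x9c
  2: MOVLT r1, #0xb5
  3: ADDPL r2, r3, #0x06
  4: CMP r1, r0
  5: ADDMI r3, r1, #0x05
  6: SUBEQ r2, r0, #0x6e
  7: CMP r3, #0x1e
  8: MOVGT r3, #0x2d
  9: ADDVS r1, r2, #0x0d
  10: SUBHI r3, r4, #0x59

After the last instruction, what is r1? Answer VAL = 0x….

VAL = 0x6b

[0] flags=0000 → (cmp)
[1] flags=0000 CC?T → r4=0x9c
[2] flags=0000 LT?F → skip
[3] flags=0000 PL?T → r2=0x64
[4] flags=1001 → (cmp)
[5] flags=1001 MI?T → r3=0x70
[6] flags=1001 EQ?F → skip
[7] flags=0010 → (cmp)
[8] flags=0010 GT?T → r3=0x2d
[9] flags=0010 VS?F → skip
[10] flags=0010 HI?T → r3=0x43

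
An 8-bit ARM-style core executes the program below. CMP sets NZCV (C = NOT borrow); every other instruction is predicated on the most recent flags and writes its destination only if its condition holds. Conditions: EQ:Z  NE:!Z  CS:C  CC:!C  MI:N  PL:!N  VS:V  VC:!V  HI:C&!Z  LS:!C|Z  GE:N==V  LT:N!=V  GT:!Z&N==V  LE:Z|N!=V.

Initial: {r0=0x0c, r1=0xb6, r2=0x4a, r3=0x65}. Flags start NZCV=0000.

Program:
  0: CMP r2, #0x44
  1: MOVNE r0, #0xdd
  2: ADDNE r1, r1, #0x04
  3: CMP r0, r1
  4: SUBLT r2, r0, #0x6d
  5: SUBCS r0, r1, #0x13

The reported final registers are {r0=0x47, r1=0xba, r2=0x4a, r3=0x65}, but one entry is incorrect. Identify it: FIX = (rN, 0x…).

0: ✓ CMP  NZCV=0010
1: ✓ MOVNE  r0←0xdd
2: ✓ ADDNE  r1←0xba
3: ✓ CMP  NZCV=0010
4: · SUBLT
5: ✓ SUBCS  r0←0xa7

FIX = (r0, 0xa7)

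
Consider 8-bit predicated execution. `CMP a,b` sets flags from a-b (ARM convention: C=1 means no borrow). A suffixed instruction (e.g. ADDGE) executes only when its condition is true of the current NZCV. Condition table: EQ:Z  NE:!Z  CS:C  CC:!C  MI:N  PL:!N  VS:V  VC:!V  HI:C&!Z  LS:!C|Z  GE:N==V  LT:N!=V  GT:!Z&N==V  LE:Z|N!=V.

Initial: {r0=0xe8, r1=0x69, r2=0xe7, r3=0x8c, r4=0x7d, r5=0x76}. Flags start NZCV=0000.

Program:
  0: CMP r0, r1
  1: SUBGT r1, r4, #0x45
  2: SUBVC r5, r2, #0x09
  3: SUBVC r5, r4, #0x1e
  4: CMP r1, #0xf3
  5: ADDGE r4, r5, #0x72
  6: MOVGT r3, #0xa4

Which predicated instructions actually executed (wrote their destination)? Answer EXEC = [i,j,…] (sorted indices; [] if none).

EXEC = [5,6]

[0] flags=0011 → (cmp)
[1] flags=0011 GT?F → skip
[2] flags=0011 VC?F → skip
[3] flags=0011 VC?F → skip
[4] flags=0000 → (cmp)
[5] flags=0000 GE?T → r4=0xe8
[6] flags=0000 GT?T → r3=0xa4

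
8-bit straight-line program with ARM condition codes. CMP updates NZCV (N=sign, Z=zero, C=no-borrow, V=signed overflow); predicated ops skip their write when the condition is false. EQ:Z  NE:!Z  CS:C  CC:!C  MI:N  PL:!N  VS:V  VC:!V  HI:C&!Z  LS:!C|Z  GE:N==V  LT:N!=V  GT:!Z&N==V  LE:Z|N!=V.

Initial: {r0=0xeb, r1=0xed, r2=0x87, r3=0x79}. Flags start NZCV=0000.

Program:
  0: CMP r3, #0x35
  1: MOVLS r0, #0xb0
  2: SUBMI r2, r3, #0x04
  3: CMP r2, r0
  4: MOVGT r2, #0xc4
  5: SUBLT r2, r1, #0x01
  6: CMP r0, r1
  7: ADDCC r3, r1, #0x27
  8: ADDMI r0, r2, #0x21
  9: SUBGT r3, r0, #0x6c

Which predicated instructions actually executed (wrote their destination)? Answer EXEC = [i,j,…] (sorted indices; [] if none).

EXEC = [5,7,8]

[0] flags=0010 → (cmp)
[1] flags=0010 LS?F → skip
[2] flags=0010 MI?F → skip
[3] flags=1000 → (cmp)
[4] flags=1000 GT?F → skip
[5] flags=1000 LT?T → r2=0xec
[6] flags=1000 → (cmp)
[7] flags=1000 CC?T → r3=0x14
[8] flags=1000 MI?T → r0=0x0d
[9] flags=1000 GT?F → skip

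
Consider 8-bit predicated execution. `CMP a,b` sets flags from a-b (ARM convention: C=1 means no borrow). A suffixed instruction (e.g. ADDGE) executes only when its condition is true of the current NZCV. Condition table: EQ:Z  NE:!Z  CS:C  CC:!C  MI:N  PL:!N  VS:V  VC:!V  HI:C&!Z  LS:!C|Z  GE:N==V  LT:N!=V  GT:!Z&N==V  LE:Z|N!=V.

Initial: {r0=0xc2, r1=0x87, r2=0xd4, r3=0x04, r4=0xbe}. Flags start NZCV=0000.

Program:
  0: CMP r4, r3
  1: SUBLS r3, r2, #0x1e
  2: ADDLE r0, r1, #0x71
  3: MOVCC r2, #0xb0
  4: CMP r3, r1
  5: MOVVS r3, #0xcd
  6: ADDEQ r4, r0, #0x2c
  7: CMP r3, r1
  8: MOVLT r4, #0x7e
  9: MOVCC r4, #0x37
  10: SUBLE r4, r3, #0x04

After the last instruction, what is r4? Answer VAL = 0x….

[0] flags=1010 → (cmp)
[1] flags=1010 LS?F → skip
[2] flags=1010 LE?T → r0=0xf8
[3] flags=1010 CC?F → skip
[4] flags=0000 → (cmp)
[5] flags=0000 VS?F → skip
[6] flags=0000 EQ?F → skip
[7] flags=0000 → (cmp)
[8] flags=0000 LT?F → skip
[9] flags=0000 CC?T → r4=0x37
[10] flags=0000 LE?F → skip

VAL = 0x37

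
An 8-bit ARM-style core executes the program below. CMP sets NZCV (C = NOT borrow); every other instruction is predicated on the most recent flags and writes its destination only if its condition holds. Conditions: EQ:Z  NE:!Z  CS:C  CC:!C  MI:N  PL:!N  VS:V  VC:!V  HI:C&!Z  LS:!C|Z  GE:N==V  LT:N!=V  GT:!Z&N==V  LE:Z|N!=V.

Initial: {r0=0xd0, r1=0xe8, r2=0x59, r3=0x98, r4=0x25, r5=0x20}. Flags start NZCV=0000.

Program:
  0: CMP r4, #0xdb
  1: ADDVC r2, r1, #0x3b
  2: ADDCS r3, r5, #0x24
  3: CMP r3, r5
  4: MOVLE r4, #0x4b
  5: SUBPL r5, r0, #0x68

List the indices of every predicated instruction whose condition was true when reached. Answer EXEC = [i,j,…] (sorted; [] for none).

[0] flags=0000 → (cmp)
[1] flags=0000 VC?T → r2=0x23
[2] flags=0000 CS?F → skip
[3] flags=0011 → (cmp)
[4] flags=0011 LE?T → r4=0x4b
[5] flags=0011 PL?T → r5=0x68

EXEC = [1,4,5]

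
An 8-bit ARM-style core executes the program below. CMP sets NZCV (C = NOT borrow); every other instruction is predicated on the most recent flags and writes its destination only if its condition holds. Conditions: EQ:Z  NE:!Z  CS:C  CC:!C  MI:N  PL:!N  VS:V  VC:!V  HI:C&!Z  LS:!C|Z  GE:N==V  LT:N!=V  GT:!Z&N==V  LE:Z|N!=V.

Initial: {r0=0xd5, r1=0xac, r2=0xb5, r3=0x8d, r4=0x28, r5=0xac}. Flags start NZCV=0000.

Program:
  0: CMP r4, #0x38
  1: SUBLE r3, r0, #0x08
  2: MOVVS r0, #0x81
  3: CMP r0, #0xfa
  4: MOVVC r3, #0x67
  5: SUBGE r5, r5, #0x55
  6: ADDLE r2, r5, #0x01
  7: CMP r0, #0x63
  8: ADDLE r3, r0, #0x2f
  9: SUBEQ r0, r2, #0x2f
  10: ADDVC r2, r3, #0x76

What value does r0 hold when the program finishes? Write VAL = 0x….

0: ✓ CMP  NZCV=1000
1: ✓ SUBLE  r3←0xcd
2: · MOVVS
3: ✓ CMP  NZCV=1000
4: ✓ MOVVC  r3←0x67
5: · SUBGE
6: ✓ ADDLE  r2←0xad
7: ✓ CMP  NZCV=0011
8: ✓ ADDLE  r3←0x04
9: · SUBEQ
10: · ADDVC

VAL = 0xd5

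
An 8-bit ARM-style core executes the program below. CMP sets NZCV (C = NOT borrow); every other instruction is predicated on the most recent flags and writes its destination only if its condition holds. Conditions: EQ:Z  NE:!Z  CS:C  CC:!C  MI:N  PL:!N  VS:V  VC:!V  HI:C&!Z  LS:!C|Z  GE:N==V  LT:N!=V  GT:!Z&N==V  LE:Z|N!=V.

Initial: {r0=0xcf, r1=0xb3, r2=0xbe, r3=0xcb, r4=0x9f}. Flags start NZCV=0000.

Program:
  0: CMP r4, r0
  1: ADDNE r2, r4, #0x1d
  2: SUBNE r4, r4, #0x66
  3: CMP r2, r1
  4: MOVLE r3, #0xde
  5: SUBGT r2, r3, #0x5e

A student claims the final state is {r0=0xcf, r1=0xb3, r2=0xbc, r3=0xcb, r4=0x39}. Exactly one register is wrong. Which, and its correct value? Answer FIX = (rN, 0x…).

FIX = (r2, 0x6d)

[0] flags=1000 → (cmp)
[1] flags=1000 NE?T → r2=0xbc
[2] flags=1000 NE?T → r4=0x39
[3] flags=0010 → (cmp)
[4] flags=0010 LE?F → skip
[5] flags=0010 GT?T → r2=0x6d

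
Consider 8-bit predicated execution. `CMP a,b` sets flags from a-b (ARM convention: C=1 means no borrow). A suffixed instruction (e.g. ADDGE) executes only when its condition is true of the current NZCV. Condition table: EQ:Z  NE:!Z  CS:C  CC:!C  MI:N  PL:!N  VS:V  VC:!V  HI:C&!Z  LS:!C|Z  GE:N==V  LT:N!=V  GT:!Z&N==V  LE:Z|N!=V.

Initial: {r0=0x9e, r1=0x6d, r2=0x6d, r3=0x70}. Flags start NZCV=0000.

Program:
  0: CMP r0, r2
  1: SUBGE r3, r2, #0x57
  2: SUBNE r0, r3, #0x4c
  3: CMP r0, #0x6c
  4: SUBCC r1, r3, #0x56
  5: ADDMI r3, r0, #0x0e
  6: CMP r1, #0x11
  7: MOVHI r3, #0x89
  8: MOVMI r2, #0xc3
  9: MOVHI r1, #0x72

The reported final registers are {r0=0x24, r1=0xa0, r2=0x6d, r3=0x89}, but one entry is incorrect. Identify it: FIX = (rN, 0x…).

0: ✓ CMP  NZCV=0011
1: · SUBGE
2: ✓ SUBNE  r0←0x24
3: ✓ CMP  NZCV=1000
4: ✓ SUBCC  r1←0x1a
5: ✓ ADDMI  r3←0x32
6: ✓ CMP  NZCV=0010
7: ✓ MOVHI  r3←0x89
8: · MOVMI
9: ✓ MOVHI  r1←0x72

FIX = (r1, 0x72)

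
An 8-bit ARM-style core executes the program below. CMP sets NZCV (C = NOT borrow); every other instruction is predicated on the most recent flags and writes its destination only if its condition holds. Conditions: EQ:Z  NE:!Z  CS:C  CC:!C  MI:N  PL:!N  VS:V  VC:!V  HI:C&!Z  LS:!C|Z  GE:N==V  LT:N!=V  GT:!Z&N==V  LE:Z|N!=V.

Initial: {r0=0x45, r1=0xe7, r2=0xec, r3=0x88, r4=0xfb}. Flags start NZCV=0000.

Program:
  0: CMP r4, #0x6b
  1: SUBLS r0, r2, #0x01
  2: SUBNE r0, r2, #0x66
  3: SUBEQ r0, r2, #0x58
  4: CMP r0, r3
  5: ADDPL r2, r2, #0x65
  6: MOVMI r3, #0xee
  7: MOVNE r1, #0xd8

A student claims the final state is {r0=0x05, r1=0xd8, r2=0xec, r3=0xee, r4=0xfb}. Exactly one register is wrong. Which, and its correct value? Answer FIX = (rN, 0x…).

FIX = (r0, 0x86)

[0] flags=1010 → (cmp)
[1] flags=1010 LS?F → skip
[2] flags=1010 NE?T → r0=0x86
[3] flags=1010 EQ?F → skip
[4] flags=1000 → (cmp)
[5] flags=1000 PL?F → skip
[6] flags=1000 MI?T → r3=0xee
[7] flags=1000 NE?T → r1=0xd8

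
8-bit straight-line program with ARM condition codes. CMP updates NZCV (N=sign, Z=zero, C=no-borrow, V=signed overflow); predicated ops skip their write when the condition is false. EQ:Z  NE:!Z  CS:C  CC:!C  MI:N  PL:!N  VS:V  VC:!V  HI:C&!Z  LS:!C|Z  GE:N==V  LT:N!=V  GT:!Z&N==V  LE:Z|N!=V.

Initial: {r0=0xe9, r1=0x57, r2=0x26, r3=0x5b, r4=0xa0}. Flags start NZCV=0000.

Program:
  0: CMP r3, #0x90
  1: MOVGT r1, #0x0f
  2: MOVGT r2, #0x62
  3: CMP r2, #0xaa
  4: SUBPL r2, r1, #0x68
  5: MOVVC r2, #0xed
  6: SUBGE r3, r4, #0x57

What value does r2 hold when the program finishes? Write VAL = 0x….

[0] flags=1001 → (cmp)
[1] flags=1001 GT?T → r1=0x0f
[2] flags=1001 GT?T → r2=0x62
[3] flags=1001 → (cmp)
[4] flags=1001 PL?F → skip
[5] flags=1001 VC?F → skip
[6] flags=1001 GE?T → r3=0x49

VAL = 0x62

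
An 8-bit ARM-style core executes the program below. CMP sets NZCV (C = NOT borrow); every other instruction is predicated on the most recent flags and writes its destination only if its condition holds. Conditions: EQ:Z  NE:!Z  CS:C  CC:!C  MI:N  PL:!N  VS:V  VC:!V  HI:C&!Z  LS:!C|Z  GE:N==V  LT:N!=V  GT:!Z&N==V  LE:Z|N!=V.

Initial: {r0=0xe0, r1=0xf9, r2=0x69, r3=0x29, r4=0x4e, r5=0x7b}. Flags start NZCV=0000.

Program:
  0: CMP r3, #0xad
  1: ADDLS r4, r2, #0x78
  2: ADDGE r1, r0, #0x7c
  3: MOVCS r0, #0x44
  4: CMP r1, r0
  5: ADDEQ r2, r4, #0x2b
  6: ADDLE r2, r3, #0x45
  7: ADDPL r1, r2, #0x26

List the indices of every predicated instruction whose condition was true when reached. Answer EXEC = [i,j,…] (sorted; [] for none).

[0] flags=0000 → (cmp)
[1] flags=0000 LS?T → r4=0xe1
[2] flags=0000 GE?T → r1=0x5c
[3] flags=0000 CS?F → skip
[4] flags=0000 → (cmp)
[5] flags=0000 EQ?F → skip
[6] flags=0000 LE?F → skip
[7] flags=0000 PL?T → r1=0x8f

EXEC = [1,2,7]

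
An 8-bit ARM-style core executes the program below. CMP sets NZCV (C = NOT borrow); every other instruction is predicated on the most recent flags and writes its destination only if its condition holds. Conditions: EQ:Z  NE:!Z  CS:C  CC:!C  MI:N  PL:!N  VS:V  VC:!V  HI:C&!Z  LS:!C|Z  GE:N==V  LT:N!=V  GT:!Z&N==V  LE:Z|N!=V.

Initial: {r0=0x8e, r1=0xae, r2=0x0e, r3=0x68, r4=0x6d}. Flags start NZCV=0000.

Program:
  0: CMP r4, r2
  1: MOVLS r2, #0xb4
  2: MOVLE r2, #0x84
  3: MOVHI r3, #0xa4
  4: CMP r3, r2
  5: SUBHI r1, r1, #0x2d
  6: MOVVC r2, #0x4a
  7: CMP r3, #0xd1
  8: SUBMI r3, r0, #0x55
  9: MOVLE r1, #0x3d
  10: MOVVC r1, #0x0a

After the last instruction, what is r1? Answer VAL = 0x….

VAL = 0x0a

0: ✓ CMP  NZCV=0010
1: · MOVLS
2: · MOVLE
3: ✓ MOVHI  r3←0xa4
4: ✓ CMP  NZCV=1010
5: ✓ SUBHI  r1←0x81
6: ✓ MOVVC  r2←0x4a
7: ✓ CMP  NZCV=1000
8: ✓ SUBMI  r3←0x39
9: ✓ MOVLE  r1←0x3d
10: ✓ MOVVC  r1←0x0a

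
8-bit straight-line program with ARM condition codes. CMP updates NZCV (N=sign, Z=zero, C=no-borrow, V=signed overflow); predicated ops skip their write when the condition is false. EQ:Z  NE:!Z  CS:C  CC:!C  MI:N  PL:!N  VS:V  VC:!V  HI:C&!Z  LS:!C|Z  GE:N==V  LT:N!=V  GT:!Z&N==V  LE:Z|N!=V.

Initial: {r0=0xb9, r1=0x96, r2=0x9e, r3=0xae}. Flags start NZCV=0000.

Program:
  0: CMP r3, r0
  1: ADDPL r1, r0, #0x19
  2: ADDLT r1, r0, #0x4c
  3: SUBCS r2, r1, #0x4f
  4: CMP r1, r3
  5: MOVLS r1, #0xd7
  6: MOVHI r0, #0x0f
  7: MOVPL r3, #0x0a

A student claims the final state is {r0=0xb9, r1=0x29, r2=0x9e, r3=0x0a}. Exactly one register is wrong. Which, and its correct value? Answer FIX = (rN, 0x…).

[0] flags=1000 → (cmp)
[1] flags=1000 PL?F → skip
[2] flags=1000 LT?T → r1=0x05
[3] flags=1000 CS?F → skip
[4] flags=0000 → (cmp)
[5] flags=0000 LS?T → r1=0xd7
[6] flags=0000 HI?F → skip
[7] flags=0000 PL?T → r3=0x0a

FIX = (r1, 0xd7)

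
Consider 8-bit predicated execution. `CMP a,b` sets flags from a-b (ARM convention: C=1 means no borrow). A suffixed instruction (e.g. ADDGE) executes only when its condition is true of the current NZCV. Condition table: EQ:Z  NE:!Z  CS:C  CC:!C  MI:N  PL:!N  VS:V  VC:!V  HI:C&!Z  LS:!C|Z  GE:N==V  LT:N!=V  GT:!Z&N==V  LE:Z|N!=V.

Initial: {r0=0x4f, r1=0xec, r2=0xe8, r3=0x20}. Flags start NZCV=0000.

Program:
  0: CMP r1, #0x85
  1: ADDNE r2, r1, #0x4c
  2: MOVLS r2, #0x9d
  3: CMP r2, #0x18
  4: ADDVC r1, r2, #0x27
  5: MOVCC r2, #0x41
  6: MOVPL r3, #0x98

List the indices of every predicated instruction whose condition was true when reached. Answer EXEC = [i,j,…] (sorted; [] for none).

EXEC = [1,4,6]

[0] flags=0010 → (cmp)
[1] flags=0010 NE?T → r2=0x38
[2] flags=0010 LS?F → skip
[3] flags=0010 → (cmp)
[4] flags=0010 VC?T → r1=0x5f
[5] flags=0010 CC?F → skip
[6] flags=0010 PL?T → r3=0x98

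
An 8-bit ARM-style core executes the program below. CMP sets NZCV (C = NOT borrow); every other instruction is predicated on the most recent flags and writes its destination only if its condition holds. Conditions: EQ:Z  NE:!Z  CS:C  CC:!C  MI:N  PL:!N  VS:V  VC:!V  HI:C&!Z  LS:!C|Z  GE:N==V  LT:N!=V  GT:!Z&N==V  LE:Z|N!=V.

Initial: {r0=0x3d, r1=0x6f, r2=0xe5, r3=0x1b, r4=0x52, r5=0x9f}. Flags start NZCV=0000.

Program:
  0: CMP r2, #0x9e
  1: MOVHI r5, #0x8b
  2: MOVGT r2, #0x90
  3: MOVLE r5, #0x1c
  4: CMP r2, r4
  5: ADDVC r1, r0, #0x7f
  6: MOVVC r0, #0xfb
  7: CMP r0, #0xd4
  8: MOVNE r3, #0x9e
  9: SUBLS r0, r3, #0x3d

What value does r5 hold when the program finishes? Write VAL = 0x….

[0] flags=0010 → (cmp)
[1] flags=0010 HI?T → r5=0x8b
[2] flags=0010 GT?T → r2=0x90
[3] flags=0010 LE?F → skip
[4] flags=0011 → (cmp)
[5] flags=0011 VC?F → skip
[6] flags=0011 VC?F → skip
[7] flags=0000 → (cmp)
[8] flags=0000 NE?T → r3=0x9e
[9] flags=0000 LS?T → r0=0x61

VAL = 0x8b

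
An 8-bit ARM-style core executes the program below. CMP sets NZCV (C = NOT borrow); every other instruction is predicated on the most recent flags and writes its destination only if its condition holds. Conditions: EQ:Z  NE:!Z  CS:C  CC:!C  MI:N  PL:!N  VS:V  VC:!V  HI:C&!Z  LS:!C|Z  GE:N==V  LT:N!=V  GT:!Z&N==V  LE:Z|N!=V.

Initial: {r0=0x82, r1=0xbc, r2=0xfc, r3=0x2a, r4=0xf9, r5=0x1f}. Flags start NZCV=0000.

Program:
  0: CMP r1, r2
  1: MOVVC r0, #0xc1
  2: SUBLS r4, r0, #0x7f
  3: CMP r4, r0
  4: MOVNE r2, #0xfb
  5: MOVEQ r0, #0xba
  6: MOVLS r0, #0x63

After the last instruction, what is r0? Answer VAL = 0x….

VAL = 0x63

0: ✓ CMP  NZCV=1000
1: ✓ MOVVC  r0←0xc1
2: ✓ SUBLS  r4←0x42
3: ✓ CMP  NZCV=1001
4: ✓ MOVNE  r2←0xfb
5: · MOVEQ
6: ✓ MOVLS  r0←0x63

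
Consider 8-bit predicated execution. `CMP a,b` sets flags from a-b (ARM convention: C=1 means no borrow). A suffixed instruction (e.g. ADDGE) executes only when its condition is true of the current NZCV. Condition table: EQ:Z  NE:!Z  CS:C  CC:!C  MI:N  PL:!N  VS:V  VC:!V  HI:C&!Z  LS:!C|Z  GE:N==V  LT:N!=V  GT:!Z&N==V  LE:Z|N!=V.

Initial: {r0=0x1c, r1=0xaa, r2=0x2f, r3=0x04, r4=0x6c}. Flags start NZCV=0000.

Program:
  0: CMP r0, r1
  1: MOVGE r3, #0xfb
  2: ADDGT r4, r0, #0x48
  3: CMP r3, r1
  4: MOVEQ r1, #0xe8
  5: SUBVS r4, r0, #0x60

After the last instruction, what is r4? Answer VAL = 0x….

[0] flags=0000 → (cmp)
[1] flags=0000 GE?T → r3=0xfb
[2] flags=0000 GT?T → r4=0x64
[3] flags=0010 → (cmp)
[4] flags=0010 EQ?F → skip
[5] flags=0010 VS?F → skip

VAL = 0x64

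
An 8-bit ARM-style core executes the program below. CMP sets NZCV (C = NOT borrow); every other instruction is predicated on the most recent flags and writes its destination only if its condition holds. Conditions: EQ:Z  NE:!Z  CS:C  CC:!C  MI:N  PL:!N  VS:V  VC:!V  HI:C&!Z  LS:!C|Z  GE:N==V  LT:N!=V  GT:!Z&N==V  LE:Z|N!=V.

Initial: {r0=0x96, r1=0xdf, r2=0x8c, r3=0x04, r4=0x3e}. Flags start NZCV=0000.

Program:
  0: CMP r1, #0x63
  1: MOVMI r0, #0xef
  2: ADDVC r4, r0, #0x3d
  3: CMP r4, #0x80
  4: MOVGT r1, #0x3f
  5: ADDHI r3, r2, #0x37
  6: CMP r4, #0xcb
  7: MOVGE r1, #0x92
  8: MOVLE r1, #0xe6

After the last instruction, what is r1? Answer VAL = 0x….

0: ✓ CMP  NZCV=0011
1: · MOVMI
2: · ADDVC
3: ✓ CMP  NZCV=1001
4: ✓ MOVGT  r1←0x3f
5: · ADDHI
6: ✓ CMP  NZCV=0000
7: ✓ MOVGE  r1←0x92
8: · MOVLE

VAL = 0x92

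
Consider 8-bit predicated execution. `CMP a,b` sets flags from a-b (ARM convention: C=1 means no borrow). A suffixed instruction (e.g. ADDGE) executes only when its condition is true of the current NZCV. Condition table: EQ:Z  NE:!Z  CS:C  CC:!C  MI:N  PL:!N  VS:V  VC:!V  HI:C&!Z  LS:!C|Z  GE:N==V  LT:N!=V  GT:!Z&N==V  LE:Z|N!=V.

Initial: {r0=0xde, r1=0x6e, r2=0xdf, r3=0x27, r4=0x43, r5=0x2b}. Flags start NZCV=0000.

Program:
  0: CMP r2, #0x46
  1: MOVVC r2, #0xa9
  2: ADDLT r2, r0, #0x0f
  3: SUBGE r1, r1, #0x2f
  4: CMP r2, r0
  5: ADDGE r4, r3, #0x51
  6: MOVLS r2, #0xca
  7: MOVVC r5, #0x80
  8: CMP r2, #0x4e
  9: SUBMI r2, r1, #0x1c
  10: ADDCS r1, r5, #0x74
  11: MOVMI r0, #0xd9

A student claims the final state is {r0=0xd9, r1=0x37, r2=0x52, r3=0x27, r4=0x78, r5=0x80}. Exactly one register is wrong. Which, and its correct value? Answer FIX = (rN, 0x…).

[0] flags=1010 → (cmp)
[1] flags=1010 VC?T → r2=0xa9
[2] flags=1010 LT?T → r2=0xed
[3] flags=1010 GE?F → skip
[4] flags=0010 → (cmp)
[5] flags=0010 GE?T → r4=0x78
[6] flags=0010 LS?F → skip
[7] flags=0010 VC?T → r5=0x80
[8] flags=1010 → (cmp)
[9] flags=1010 MI?T → r2=0x52
[10] flags=1010 CS?T → r1=0xf4
[11] flags=1010 MI?T → r0=0xd9

FIX = (r1, 0xf4)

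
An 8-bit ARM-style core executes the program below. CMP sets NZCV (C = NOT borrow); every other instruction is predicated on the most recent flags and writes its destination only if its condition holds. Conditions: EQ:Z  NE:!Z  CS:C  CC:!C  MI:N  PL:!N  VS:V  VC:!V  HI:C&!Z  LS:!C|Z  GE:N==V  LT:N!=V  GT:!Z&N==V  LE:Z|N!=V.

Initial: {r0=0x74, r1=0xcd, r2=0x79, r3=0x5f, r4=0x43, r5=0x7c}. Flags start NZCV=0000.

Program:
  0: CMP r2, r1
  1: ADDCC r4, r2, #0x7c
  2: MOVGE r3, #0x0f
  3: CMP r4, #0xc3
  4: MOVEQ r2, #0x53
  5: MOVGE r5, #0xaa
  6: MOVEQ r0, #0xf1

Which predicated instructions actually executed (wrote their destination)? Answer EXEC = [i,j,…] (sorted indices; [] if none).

EXEC = [1,2,5]

[0] flags=1001 → (cmp)
[1] flags=1001 CC?T → r4=0xf5
[2] flags=1001 GE?T → r3=0x0f
[3] flags=0010 → (cmp)
[4] flags=0010 EQ?F → skip
[5] flags=0010 GE?T → r5=0xaa
[6] flags=0010 EQ?F → skip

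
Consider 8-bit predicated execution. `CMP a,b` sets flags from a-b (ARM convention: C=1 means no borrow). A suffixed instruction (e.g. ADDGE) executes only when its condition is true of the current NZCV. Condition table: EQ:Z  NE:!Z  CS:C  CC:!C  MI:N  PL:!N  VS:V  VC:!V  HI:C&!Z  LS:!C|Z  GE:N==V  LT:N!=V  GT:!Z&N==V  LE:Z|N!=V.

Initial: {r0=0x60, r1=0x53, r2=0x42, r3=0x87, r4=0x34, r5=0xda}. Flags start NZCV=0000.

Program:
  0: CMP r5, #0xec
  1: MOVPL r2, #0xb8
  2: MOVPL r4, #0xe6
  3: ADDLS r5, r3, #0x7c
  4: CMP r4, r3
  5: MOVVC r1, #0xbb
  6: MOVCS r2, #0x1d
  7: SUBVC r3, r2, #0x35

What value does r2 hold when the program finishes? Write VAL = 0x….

VAL = 0x42

[0] flags=1000 → (cmp)
[1] flags=1000 PL?F → skip
[2] flags=1000 PL?F → skip
[3] flags=1000 LS?T → r5=0x03
[4] flags=1001 → (cmp)
[5] flags=1001 VC?F → skip
[6] flags=1001 CS?F → skip
[7] flags=1001 VC?F → skip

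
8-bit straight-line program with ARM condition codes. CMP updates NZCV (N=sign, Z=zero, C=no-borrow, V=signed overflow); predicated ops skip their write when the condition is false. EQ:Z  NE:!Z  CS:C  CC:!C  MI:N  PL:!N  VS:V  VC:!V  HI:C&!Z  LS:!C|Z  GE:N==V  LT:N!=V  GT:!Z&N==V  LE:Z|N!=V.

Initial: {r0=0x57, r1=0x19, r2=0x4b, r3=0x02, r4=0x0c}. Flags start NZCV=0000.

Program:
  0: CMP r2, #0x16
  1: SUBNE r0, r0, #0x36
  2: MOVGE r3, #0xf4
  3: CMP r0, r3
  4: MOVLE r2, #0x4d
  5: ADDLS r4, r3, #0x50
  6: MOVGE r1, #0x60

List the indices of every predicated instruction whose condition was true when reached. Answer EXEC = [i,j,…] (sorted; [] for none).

[0] flags=0010 → (cmp)
[1] flags=0010 NE?T → r0=0x21
[2] flags=0010 GE?T → r3=0xf4
[3] flags=0000 → (cmp)
[4] flags=0000 LE?F → skip
[5] flags=0000 LS?T → r4=0x44
[6] flags=0000 GE?T → r1=0x60

EXEC = [1,2,5,6]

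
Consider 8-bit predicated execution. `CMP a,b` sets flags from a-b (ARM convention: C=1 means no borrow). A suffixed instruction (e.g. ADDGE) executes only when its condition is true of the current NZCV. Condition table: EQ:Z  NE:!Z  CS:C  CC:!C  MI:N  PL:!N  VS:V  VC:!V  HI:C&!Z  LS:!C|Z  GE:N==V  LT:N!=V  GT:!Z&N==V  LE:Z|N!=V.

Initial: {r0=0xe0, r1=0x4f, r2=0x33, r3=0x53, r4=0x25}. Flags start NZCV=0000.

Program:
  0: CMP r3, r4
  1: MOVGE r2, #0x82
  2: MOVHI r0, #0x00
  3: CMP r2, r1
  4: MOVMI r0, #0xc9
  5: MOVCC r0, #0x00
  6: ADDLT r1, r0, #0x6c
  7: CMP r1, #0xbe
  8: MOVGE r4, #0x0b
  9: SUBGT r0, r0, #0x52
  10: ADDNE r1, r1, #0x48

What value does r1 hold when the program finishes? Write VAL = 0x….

[0] flags=0010 → (cmp)
[1] flags=0010 GE?T → r2=0x82
[2] flags=0010 HI?T → r0=0x00
[3] flags=0011 → (cmp)
[4] flags=0011 MI?F → skip
[5] flags=0011 CC?F → skip
[6] flags=0011 LT?T → r1=0x6c
[7] flags=1001 → (cmp)
[8] flags=1001 GE?T → r4=0x0b
[9] flags=1001 GT?T → r0=0xae
[10] flags=1001 NE?T → r1=0xb4

VAL = 0xb4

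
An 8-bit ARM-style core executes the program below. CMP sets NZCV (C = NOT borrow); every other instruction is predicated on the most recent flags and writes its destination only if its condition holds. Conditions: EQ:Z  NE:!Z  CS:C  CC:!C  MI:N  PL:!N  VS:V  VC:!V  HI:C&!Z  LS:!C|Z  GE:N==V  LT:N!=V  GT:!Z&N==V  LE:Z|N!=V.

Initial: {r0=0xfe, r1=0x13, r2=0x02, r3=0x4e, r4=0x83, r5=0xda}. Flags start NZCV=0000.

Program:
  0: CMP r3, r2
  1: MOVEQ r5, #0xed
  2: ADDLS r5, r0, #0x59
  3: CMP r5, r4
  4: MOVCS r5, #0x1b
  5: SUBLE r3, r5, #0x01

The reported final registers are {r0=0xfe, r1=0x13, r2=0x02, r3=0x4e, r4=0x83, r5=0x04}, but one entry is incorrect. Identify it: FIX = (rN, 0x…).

[0] flags=0010 → (cmp)
[1] flags=0010 EQ?F → skip
[2] flags=0010 LS?F → skip
[3] flags=0010 → (cmp)
[4] flags=0010 CS?T → r5=0x1b
[5] flags=0010 LE?F → skip

FIX = (r5, 0x1b)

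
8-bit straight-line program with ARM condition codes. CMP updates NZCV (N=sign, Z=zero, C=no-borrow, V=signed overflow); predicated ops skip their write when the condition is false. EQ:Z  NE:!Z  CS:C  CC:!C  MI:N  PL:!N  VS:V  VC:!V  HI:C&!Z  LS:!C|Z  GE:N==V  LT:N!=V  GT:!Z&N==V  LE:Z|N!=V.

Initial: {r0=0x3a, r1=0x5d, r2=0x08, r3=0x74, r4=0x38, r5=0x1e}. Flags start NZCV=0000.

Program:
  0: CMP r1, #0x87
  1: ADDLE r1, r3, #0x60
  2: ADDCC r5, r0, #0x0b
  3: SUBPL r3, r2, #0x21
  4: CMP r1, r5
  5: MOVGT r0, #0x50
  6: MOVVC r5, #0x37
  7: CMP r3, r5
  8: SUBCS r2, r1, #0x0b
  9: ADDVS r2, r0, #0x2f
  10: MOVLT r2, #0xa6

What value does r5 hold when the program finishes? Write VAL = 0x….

[0] flags=1001 → (cmp)
[1] flags=1001 LE?F → skip
[2] flags=1001 CC?T → r5=0x45
[3] flags=1001 PL?F → skip
[4] flags=0010 → (cmp)
[5] flags=0010 GT?T → r0=0x50
[6] flags=0010 VC?T → r5=0x37
[7] flags=0010 → (cmp)
[8] flags=0010 CS?T → r2=0x52
[9] flags=0010 VS?F → skip
[10] flags=0010 LT?F → skip

VAL = 0x37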